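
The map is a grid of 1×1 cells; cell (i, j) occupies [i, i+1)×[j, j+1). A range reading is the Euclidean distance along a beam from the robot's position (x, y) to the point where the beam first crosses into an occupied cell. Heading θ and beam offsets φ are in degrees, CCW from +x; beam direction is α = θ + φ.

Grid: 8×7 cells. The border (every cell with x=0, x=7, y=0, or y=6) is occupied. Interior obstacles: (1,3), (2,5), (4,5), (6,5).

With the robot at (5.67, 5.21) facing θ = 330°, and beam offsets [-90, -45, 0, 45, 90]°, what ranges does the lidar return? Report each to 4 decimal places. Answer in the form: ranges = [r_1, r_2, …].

beam 1: φ=-90°, α=240°
  dir = (cos 240°, sin 240°) = (-0.5000, -0.8660); from cell (5,5)
  next x-line at t=1.3400, next y-line at t=0.2425; Δt_x=2.0000, Δt_y=1.1547
    y: enter (5,4) at t=0.2425
    x: enter (4,4) at t=1.3400
    y: enter (4,3) at t=1.3972
    y: enter (4,2) at t=2.5519
    x: enter (3,2) at t=3.3400
    y: enter (3,1) at t=3.7066
    y: enter (3,0) at t=4.8613 ← occupied
  → r_1 = 4.8613
beam 2: φ=-45°, α=285°
  dir = (cos 285°, sin 285°) = (0.2588, -0.9659); from cell (5,5)
  next x-line at t=1.2750, next y-line at t=0.2174; Δt_x=3.8637, Δt_y=1.0353
    y: enter (5,4) at t=0.2174
    y: enter (5,3) at t=1.2527
    x: enter (6,3) at t=1.2750
    y: enter (6,2) at t=2.2880
    y: enter (6,1) at t=3.3232
    y: enter (6,0) at t=4.3585 ← occupied
  → r_2 = 4.3585
beam 3: φ=0°, α=330°
  dir = (cos 330°, sin 330°) = (0.8660, -0.5000); from cell (5,5)
  next x-line at t=0.3811, next y-line at t=0.4200; Δt_x=1.1547, Δt_y=2.0000
    x: enter (6,5) at t=0.3811 ← occupied
  → r_3 = 0.3811
beam 4: φ=45°, α=15°
  dir = (cos 15°, sin 15°) = (0.9659, 0.2588); from cell (5,5)
  next x-line at t=0.3416, next y-line at t=3.0523; Δt_x=1.0353, Δt_y=3.8637
    x: enter (6,5) at t=0.3416 ← occupied
  → r_4 = 0.3416
beam 5: φ=90°, α=60°
  dir = (cos 60°, sin 60°) = (0.5000, 0.8660); from cell (5,5)
  next x-line at t=0.6600, next y-line at t=0.9122; Δt_x=2.0000, Δt_y=1.1547
    x: enter (6,5) at t=0.6600 ← occupied
  → r_5 = 0.6600

ranges = [4.8613, 4.3585, 0.3811, 0.3416, 0.6600]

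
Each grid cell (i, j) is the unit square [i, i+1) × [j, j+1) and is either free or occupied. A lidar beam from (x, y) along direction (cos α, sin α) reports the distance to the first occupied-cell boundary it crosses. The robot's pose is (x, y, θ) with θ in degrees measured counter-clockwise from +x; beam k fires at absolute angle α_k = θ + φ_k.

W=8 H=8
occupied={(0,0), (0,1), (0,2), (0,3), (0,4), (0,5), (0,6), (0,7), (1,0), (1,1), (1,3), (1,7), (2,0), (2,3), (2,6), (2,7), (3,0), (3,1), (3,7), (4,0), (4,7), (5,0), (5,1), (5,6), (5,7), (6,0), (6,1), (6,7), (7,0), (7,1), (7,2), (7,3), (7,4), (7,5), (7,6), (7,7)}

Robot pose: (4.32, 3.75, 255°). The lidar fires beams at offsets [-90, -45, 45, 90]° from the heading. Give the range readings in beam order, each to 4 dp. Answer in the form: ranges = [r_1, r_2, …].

ranges = [3.4371, 3.5000, 2.0207, 2.7745]

beam 1: φ=-90°, α=165°
  dir = (cos 165°, sin 165°) = (-0.9659, 0.2588); from cell (4,3)
  next x-line at t=0.3313, next y-line at t=0.9659; Δt_x=1.0353, Δt_y=3.8637
    x: enter (3,3) at t=0.3313
    y: enter (3,4) at t=0.9659
    x: enter (2,4) at t=1.3666
    x: enter (1,4) at t=2.4018
    x: enter (0,4) at t=3.4371 ← occupied
  → r_1 = 3.4371
beam 2: φ=-45°, α=210°
  dir = (cos 210°, sin 210°) = (-0.8660, -0.5000); from cell (4,3)
  next x-line at t=0.3695, next y-line at t=1.5000; Δt_x=1.1547, Δt_y=2.0000
    x: enter (3,3) at t=0.3695
    y: enter (3,2) at t=1.5000
    x: enter (2,2) at t=1.5242
    x: enter (1,2) at t=2.6789
    y: enter (1,1) at t=3.5000 ← occupied
  → r_2 = 3.5000
beam 3: φ=45°, α=300°
  dir = (cos 300°, sin 300°) = (0.5000, -0.8660); from cell (4,3)
  next x-line at t=1.3600, next y-line at t=0.8660; Δt_x=2.0000, Δt_y=1.1547
    y: enter (4,2) at t=0.8660
    x: enter (5,2) at t=1.3600
    y: enter (5,1) at t=2.0207 ← occupied
  → r_3 = 2.0207
beam 4: φ=90°, α=345°
  dir = (cos 345°, sin 345°) = (0.9659, -0.2588); from cell (4,3)
  next x-line at t=0.7040, next y-line at t=2.8978; Δt_x=1.0353, Δt_y=3.8637
    x: enter (5,3) at t=0.7040
    x: enter (6,3) at t=1.7393
    x: enter (7,3) at t=2.7745 ← occupied
  → r_4 = 2.7745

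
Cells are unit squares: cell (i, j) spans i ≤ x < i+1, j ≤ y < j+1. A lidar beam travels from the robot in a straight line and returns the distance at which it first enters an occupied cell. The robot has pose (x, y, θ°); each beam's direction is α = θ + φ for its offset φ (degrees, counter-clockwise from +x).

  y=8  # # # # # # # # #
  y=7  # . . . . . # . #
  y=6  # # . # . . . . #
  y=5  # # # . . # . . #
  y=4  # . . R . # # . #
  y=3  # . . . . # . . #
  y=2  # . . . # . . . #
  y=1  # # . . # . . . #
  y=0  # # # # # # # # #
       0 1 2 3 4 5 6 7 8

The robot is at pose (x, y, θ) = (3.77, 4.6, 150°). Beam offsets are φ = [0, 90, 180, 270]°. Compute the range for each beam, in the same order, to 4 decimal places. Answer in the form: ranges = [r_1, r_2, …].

ranges = [0.8891, 3.5400, 1.4203, 3.9260]

beam 1: φ=0°, α=150°
  dir = (cos 150°, sin 150°) = (-0.8660, 0.5000); from cell (3,4)
  next x-line at t=0.8891, next y-line at t=0.8000; Δt_x=1.1547, Δt_y=2.0000
    y: enter (3,5) at t=0.8000
    x: enter (2,5) at t=0.8891 ← occupied
  → r_1 = 0.8891
beam 2: φ=90°, α=240°
  dir = (cos 240°, sin 240°) = (-0.5000, -0.8660); from cell (3,4)
  next x-line at t=1.5400, next y-line at t=0.6928; Δt_x=2.0000, Δt_y=1.1547
    y: enter (3,3) at t=0.6928
    x: enter (2,3) at t=1.5400
    y: enter (2,2) at t=1.8475
    y: enter (2,1) at t=3.0022
    x: enter (1,1) at t=3.5400 ← occupied
  → r_2 = 3.5400
beam 3: φ=180°, α=330°
  dir = (cos 330°, sin 330°) = (0.8660, -0.5000); from cell (3,4)
  next x-line at t=0.2656, next y-line at t=1.2000; Δt_x=1.1547, Δt_y=2.0000
    x: enter (4,4) at t=0.2656
    y: enter (4,3) at t=1.2000
    x: enter (5,3) at t=1.4203 ← occupied
  → r_3 = 1.4203
beam 4: φ=270°, α=60°
  dir = (cos 60°, sin 60°) = (0.5000, 0.8660); from cell (3,4)
  next x-line at t=0.4600, next y-line at t=0.4619; Δt_x=2.0000, Δt_y=1.1547
    x: enter (4,4) at t=0.4600
    y: enter (4,5) at t=0.4619
    y: enter (4,6) at t=1.6166
    x: enter (5,6) at t=2.4600
    y: enter (5,7) at t=2.7713
    y: enter (5,8) at t=3.9260 ← occupied
  → r_4 = 3.9260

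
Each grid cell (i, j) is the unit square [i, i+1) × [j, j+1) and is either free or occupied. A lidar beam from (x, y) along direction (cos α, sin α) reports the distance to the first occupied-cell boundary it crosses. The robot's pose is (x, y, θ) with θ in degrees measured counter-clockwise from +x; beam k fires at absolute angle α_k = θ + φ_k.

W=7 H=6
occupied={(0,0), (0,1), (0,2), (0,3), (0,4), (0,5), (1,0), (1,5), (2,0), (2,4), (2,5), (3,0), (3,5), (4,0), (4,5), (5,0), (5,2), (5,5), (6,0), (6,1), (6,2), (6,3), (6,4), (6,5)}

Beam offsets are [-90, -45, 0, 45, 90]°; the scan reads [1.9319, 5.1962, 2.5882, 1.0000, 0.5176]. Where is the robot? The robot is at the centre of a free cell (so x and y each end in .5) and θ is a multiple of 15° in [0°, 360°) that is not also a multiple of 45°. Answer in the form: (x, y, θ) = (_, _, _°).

The pose lattice has 18·16 = 288 candidates. Test each by forward raycasting.
  (1.5, 3.5, 300°): beam 1 = 0.5774 ≠ 1.9319 ✗
  (1.5, 3.5, 255°): beam 1 = 0.5176 ≠ 1.9319 ✗
  (2.5, 3.5, 150°): beam 1 = 0.5774 ≠ 1.9319 ✗
  …
  (1.5, 1.5, 75°): r_1=1.9319, r_2=5.1962, r_3=2.5882, r_4=1.0000, r_5=0.5176 — all match ✓
Unique over the lattice → pose = (1.5, 1.5, 75°).

(x, y, θ) = (1.5, 1.5, 75°)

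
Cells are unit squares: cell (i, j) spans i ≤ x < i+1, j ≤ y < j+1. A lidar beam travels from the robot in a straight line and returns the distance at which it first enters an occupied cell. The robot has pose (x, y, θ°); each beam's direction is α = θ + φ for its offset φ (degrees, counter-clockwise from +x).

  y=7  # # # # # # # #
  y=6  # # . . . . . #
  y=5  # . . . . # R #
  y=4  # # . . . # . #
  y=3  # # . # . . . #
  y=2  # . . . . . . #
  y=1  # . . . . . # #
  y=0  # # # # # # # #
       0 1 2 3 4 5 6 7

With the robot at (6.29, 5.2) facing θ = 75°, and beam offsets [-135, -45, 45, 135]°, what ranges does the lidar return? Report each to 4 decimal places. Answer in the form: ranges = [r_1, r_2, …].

ranges = [1.4200, 0.8198, 0.5800, 0.3349]

beam 1: φ=-135°, α=300°
  direction (0.5000, -0.8660); cell (6,5); t to first gridline: x 1.4200, y 0.2309 (then +2.0000 / +1.1547)
    (6,4) via y @ 0.2309
    (6,3) via y @ 1.3856
    (7,3) via x @ 1.4200  # hit
  → r_1 = 1.4200
beam 2: φ=-45°, α=30°
  direction (0.8660, 0.5000); cell (6,5); t to first gridline: x 0.8198, y 1.6000 (then +1.1547 / +2.0000)
    (7,5) via x @ 0.8198  # hit
  → r_2 = 0.8198
beam 3: φ=45°, α=120°
  direction (-0.5000, 0.8660); cell (6,5); t to first gridline: x 0.5800, y 0.9238 (then +2.0000 / +1.1547)
    (5,5) via x @ 0.5800  # hit
  → r_3 = 0.5800
beam 4: φ=135°, α=210°
  direction (-0.8660, -0.5000); cell (6,5); t to first gridline: x 0.3349, y 0.4000 (then +1.1547 / +2.0000)
    (5,5) via x @ 0.3349  # hit
  → r_4 = 0.3349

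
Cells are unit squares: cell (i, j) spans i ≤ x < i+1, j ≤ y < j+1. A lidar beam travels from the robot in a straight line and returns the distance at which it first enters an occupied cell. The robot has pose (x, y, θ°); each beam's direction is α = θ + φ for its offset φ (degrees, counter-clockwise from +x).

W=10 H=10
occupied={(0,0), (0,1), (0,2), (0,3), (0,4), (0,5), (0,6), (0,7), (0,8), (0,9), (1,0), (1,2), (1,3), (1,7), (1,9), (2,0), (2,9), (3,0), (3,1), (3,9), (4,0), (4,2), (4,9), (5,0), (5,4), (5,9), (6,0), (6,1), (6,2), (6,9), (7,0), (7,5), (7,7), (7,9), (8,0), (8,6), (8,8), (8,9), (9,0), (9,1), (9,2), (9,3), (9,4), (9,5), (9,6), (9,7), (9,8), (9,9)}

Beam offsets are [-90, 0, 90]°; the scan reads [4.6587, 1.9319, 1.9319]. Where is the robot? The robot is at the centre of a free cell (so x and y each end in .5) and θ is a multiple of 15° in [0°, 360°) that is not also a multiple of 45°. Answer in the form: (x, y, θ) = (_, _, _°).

The pose lattice has 52·16 = 832 candidates. Test each by forward raycasting.
  (6.5, 6.5, 120°): beam 1 = 1.0000 ≠ 4.6587 ✗
  (6.5, 7.5, 30°): beam 1 = 1.7321 ≠ 4.6587 ✗
  (2.5, 5.5, 150°): beam 1 = 4.0415 ≠ 4.6587 ✗
  …
  (3.5, 4.5, 195°): r_1=4.6587, r_2=1.9319, r_3=1.9319 — all match ✓
Only this pose fits every beam.

(x, y, θ) = (3.5, 4.5, 195°)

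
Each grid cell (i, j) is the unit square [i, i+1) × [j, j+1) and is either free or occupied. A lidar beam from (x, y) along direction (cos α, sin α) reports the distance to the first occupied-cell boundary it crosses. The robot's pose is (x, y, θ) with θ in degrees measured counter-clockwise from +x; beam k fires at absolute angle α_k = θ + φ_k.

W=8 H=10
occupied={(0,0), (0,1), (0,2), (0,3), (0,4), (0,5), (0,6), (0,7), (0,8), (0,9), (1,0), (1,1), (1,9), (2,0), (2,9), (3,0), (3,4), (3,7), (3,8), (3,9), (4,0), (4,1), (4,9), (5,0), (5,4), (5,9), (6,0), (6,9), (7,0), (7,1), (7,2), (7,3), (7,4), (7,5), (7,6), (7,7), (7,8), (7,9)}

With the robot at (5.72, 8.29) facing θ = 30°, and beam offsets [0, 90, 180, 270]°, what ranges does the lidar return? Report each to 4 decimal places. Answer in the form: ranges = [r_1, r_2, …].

beam 1: φ=0°, α=30°
  dir = (cos 30°, sin 30°) = (0.8660, 0.5000); from cell (5,8)
  next x-line at t=0.3233, next y-line at t=1.4200; Δt_x=1.1547, Δt_y=2.0000
    x: enter (6,8) at t=0.3233
    y: enter (6,9) at t=1.4200 ← occupied
  → r_1 = 1.4200
beam 2: φ=90°, α=120°
  dir = (cos 120°, sin 120°) = (-0.5000, 0.8660); from cell (5,8)
  next x-line at t=1.4400, next y-line at t=0.8198; Δt_x=2.0000, Δt_y=1.1547
    y: enter (5,9) at t=0.8198 ← occupied
  → r_2 = 0.8198
beam 3: φ=180°, α=210°
  dir = (cos 210°, sin 210°) = (-0.8660, -0.5000); from cell (5,8)
  next x-line at t=0.8314, next y-line at t=0.5800; Δt_x=1.1547, Δt_y=2.0000
    y: enter (5,7) at t=0.5800
    x: enter (4,7) at t=0.8314
    x: enter (3,7) at t=1.9861 ← occupied
  → r_3 = 1.9861
beam 4: φ=270°, α=300°
  dir = (cos 300°, sin 300°) = (0.5000, -0.8660); from cell (5,8)
  next x-line at t=0.5600, next y-line at t=0.3349; Δt_x=2.0000, Δt_y=1.1547
    y: enter (5,7) at t=0.3349
    x: enter (6,7) at t=0.5600
    y: enter (6,6) at t=1.4896
    x: enter (7,6) at t=2.5600 ← occupied
  → r_4 = 2.5600

ranges = [1.4200, 0.8198, 1.9861, 2.5600]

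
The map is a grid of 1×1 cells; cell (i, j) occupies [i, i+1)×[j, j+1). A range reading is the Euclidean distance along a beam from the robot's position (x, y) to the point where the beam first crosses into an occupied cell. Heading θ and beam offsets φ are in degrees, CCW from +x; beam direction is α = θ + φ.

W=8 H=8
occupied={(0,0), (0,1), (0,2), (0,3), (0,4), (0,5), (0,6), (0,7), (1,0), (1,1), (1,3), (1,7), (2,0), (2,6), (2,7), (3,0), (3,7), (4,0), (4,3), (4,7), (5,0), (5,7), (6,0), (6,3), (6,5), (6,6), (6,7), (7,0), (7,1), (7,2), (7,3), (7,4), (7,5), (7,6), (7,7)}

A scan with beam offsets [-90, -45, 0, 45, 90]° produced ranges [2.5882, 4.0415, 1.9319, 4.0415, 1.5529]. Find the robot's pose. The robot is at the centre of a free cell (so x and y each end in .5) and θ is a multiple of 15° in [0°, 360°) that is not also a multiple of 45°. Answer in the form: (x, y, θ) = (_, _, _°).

(x, y, θ) = (2.5, 4.5, 345°)

Enumerate (i+0.5, j+0.5, θ) over the 29 free cells and 16 admissible headings. For each, cast all 5 beams and compare to the given ranges.
  (5.5, 1.5, 300°): beam 1 = 1.0000 ≠ 2.5882 ✗
  (3.5, 4.5, 165°): beam 2 = 1.7321 ≠ 4.0415 ✗
  (2.5, 2.5, 165°): beam 1 = 4.6587 ≠ 2.5882 ✗
  (3.5, 4.5, 300°): beam 1 = 1.7321 ≠ 2.5882 ✗
  …
  (2.5, 4.5, 345°): r_1=2.5882, r_2=4.0415, r_3=1.9319, r_4=4.0415, r_5=1.5529 — all match ✓
No second candidate reproduces the full scan.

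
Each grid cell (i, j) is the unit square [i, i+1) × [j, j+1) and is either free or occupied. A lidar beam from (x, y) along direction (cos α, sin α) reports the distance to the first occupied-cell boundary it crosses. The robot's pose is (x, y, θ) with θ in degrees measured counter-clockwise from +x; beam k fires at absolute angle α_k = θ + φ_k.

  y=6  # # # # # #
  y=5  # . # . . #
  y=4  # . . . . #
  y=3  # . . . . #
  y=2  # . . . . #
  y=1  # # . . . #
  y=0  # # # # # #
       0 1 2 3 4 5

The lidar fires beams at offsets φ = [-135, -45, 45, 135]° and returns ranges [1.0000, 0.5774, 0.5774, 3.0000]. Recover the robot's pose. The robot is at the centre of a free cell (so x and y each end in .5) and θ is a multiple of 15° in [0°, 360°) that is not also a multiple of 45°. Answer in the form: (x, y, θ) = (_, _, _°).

Candidates: 18 free-cell centres × 16 headings = 288 poses. Raycast each; keep the one whose scan matches to 4 dp.
  (4.5, 3.5, 330°): beam 1 = 3.6235 ≠ 1.0000 ✗
  (2.5, 3.5, 120°): beam 1 = 2.5882 ≠ 1.0000 ✗
  (1.5, 4.5, 120°): beam 1 = 3.6235 ≠ 1.0000 ✗
  (1.5, 3.5, 60°): beam 1 = 1.5529 ≠ 1.0000 ✗
  (2.5, 2.5, 120°): beam 1 = 2.5882 ≠ 1.0000 ✗
  …
  (3.5, 5.5, 165°): r_1=1.0000, r_2=0.5774, r_3=0.5774, r_4=3.0000 — all match ✓
Unique over the lattice → pose = (3.5, 5.5, 165°).

(x, y, θ) = (3.5, 5.5, 165°)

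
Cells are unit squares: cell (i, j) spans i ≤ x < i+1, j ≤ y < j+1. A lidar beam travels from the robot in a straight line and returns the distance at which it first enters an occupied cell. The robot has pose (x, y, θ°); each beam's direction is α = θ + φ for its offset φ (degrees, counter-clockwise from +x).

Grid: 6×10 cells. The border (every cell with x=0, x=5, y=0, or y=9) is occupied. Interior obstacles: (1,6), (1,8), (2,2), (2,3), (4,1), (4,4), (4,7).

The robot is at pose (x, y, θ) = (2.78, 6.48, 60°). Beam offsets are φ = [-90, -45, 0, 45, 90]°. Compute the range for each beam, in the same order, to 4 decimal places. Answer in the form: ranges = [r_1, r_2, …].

beam 1: φ=-90°, α=330°
  cosα=0.8660 sinα=-0.5000 | (2,6) | tMaxX 0.2540 tMaxY 0.9600 | tΔX 1.1547 tΔY 2.0000
    t=0.2540 [x] (3,6)
    t=0.9600 [y] (3,5)
    t=1.4087 [x] (4,5)
    t=2.5634 [x] (5,5) — stop
  → r_1 = 2.5634
beam 2: φ=-45°, α=15°
  cosα=0.9659 sinα=0.2588 | (2,6) | tMaxX 0.2278 tMaxY 2.0091 | tΔX 1.0353 tΔY 3.8637
    t=0.2278 [x] (3,6)
    t=1.2630 [x] (4,6)
    t=2.0091 [y] (4,7) — stop
  → r_2 = 2.0091
beam 3: φ=0°, α=60°
  cosα=0.5000 sinα=0.8660 | (2,6) | tMaxX 0.4400 tMaxY 0.6004 | tΔX 2.0000 tΔY 1.1547
    t=0.4400 [x] (3,6)
    t=0.6004 [y] (3,7)
    t=1.7551 [y] (3,8)
    t=2.4400 [x] (4,8)
    t=2.9098 [y] (4,9) — stop
  → r_3 = 2.9098
beam 4: φ=45°, α=105°
  cosα=-0.2588 sinα=0.9659 | (2,6) | tMaxX 3.0137 tMaxY 0.5383 | tΔX 3.8637 tΔY 1.0353
    t=0.5383 [y] (2,7)
    t=1.5736 [y] (2,8)
    t=2.6089 [y] (2,9) — stop
  → r_4 = 2.6089
beam 5: φ=90°, α=150°
  cosα=-0.8660 sinα=0.5000 | (2,6) | tMaxX 0.9007 tMaxY 1.0400 | tΔX 1.1547 tΔY 2.0000
    t=0.9007 [x] (1,6) — stop
  → r_5 = 0.9007

ranges = [2.5634, 2.0091, 2.9098, 2.6089, 0.9007]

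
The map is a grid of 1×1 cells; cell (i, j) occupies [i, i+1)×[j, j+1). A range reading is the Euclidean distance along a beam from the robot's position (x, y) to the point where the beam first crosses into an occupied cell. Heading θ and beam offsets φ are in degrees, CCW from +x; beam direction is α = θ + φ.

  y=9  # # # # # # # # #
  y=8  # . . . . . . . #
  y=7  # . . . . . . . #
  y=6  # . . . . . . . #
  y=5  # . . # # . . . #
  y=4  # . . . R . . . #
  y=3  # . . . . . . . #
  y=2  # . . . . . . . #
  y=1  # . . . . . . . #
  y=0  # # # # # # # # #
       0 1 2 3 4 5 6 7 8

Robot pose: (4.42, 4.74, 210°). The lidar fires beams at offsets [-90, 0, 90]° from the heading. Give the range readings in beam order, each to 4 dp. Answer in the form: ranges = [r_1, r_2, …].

beam 1: φ=-90°, α=120°
  dir = (cos 120°, sin 120°) = (-0.5000, 0.8660); from cell (4,4)
  next x-line at t=0.8400, next y-line at t=0.3002; Δt_x=2.0000, Δt_y=1.1547
    y: enter (4,5) at t=0.3002 ← occupied
  → r_1 = 0.3002
beam 2: φ=0°, α=210°
  dir = (cos 210°, sin 210°) = (-0.8660, -0.5000); from cell (4,4)
  next x-line at t=0.4850, next y-line at t=1.4800; Δt_x=1.1547, Δt_y=2.0000
    x: enter (3,4) at t=0.4850
    y: enter (3,3) at t=1.4800
    x: enter (2,3) at t=1.6397
    x: enter (1,3) at t=2.7944
    y: enter (1,2) at t=3.4800
    x: enter (0,2) at t=3.9491 ← occupied
  → r_2 = 3.9491
beam 3: φ=90°, α=300°
  dir = (cos 300°, sin 300°) = (0.5000, -0.8660); from cell (4,4)
  next x-line at t=1.1600, next y-line at t=0.8545; Δt_x=2.0000, Δt_y=1.1547
    y: enter (4,3) at t=0.8545
    x: enter (5,3) at t=1.1600
    y: enter (5,2) at t=2.0092
    x: enter (6,2) at t=3.1600
    y: enter (6,1) at t=3.1639
    y: enter (6,0) at t=4.3186 ← occupied
  → r_3 = 4.3186

ranges = [0.3002, 3.9491, 4.3186]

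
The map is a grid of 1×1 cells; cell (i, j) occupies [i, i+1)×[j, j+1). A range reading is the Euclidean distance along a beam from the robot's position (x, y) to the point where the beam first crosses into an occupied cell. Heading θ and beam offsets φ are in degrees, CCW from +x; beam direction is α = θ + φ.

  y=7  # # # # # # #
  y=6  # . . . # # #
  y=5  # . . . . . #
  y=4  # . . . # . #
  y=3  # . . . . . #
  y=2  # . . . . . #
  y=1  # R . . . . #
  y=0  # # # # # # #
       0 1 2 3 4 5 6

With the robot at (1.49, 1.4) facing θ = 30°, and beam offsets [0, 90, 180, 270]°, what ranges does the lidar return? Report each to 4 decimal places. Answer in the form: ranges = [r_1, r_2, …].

beam 1: φ=0°, α=30°
  dir = (cos 30°, sin 30°) = (0.8660, 0.5000); from cell (1,1)
  next x-line at t=0.5889, next y-line at t=1.2000; Δt_x=1.1547, Δt_y=2.0000
    x: enter (2,1) at t=0.5889
    y: enter (2,2) at t=1.2000
    x: enter (3,2) at t=1.7436
    x: enter (4,2) at t=2.8983
    y: enter (4,3) at t=3.2000
    x: enter (5,3) at t=4.0530
    y: enter (5,4) at t=5.2000
    x: enter (6,4) at t=5.2077 ← occupied
  → r_1 = 5.2077
beam 2: φ=90°, α=120°
  dir = (cos 120°, sin 120°) = (-0.5000, 0.8660); from cell (1,1)
  next x-line at t=0.9800, next y-line at t=0.6928; Δt_x=2.0000, Δt_y=1.1547
    y: enter (1,2) at t=0.6928
    x: enter (0,2) at t=0.9800 ← occupied
  → r_2 = 0.9800
beam 3: φ=180°, α=210°
  dir = (cos 210°, sin 210°) = (-0.8660, -0.5000); from cell (1,1)
  next x-line at t=0.5658, next y-line at t=0.8000; Δt_x=1.1547, Δt_y=2.0000
    x: enter (0,1) at t=0.5658 ← occupied
  → r_3 = 0.5658
beam 4: φ=270°, α=300°
  dir = (cos 300°, sin 300°) = (0.5000, -0.8660); from cell (1,1)
  next x-line at t=1.0200, next y-line at t=0.4619; Δt_x=2.0000, Δt_y=1.1547
    y: enter (1,0) at t=0.4619 ← occupied
  → r_4 = 0.4619

ranges = [5.2077, 0.9800, 0.5658, 0.4619]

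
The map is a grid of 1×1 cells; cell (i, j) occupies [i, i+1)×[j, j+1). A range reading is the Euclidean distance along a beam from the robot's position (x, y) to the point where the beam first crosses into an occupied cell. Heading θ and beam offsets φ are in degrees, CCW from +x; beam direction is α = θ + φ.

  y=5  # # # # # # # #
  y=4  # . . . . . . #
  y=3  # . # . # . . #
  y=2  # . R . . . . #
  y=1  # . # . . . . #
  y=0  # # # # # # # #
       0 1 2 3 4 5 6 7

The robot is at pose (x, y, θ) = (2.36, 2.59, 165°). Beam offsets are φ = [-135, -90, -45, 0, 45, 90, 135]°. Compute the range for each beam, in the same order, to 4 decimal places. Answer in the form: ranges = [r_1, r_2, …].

ranges = [1.8937, 0.4245, 0.4734, 1.4080, 1.5704, 0.6108, 0.6813]

beam 1: φ=-135°, α=30°
  dir = (cos 30°, sin 30°) = (0.8660, 0.5000); from cell (2,2)
  next x-line at t=0.7390, next y-line at t=0.8200; Δt_x=1.1547, Δt_y=2.0000
    x: enter (3,2) at t=0.7390
    y: enter (3,3) at t=0.8200
    x: enter (4,3) at t=1.8937 ← occupied
  → r_1 = 1.8937
beam 2: φ=-90°, α=75°
  dir = (cos 75°, sin 75°) = (0.2588, 0.9659); from cell (2,2)
  next x-line at t=2.4728, next y-line at t=0.4245; Δt_x=3.8637, Δt_y=1.0353
    y: enter (2,3) at t=0.4245 ← occupied
  → r_2 = 0.4245
beam 3: φ=-45°, α=120°
  dir = (cos 120°, sin 120°) = (-0.5000, 0.8660); from cell (2,2)
  next x-line at t=0.7200, next y-line at t=0.4734; Δt_x=2.0000, Δt_y=1.1547
    y: enter (2,3) at t=0.4734 ← occupied
  → r_3 = 0.4734
beam 4: φ=0°, α=165°
  dir = (cos 165°, sin 165°) = (-0.9659, 0.2588); from cell (2,2)
  next x-line at t=0.3727, next y-line at t=1.5841; Δt_x=1.0353, Δt_y=3.8637
    x: enter (1,2) at t=0.3727
    x: enter (0,2) at t=1.4080 ← occupied
  → r_4 = 1.4080
beam 5: φ=45°, α=210°
  dir = (cos 210°, sin 210°) = (-0.8660, -0.5000); from cell (2,2)
  next x-line at t=0.4157, next y-line at t=1.1800; Δt_x=1.1547, Δt_y=2.0000
    x: enter (1,2) at t=0.4157
    y: enter (1,1) at t=1.1800
    x: enter (0,1) at t=1.5704 ← occupied
  → r_5 = 1.5704
beam 6: φ=90°, α=255°
  dir = (cos 255°, sin 255°) = (-0.2588, -0.9659); from cell (2,2)
  next x-line at t=1.3909, next y-line at t=0.6108; Δt_x=3.8637, Δt_y=1.0353
    y: enter (2,1) at t=0.6108 ← occupied
  → r_6 = 0.6108
beam 7: φ=135°, α=300°
  dir = (cos 300°, sin 300°) = (0.5000, -0.8660); from cell (2,2)
  next x-line at t=1.2800, next y-line at t=0.6813; Δt_x=2.0000, Δt_y=1.1547
    y: enter (2,1) at t=0.6813 ← occupied
  → r_7 = 0.6813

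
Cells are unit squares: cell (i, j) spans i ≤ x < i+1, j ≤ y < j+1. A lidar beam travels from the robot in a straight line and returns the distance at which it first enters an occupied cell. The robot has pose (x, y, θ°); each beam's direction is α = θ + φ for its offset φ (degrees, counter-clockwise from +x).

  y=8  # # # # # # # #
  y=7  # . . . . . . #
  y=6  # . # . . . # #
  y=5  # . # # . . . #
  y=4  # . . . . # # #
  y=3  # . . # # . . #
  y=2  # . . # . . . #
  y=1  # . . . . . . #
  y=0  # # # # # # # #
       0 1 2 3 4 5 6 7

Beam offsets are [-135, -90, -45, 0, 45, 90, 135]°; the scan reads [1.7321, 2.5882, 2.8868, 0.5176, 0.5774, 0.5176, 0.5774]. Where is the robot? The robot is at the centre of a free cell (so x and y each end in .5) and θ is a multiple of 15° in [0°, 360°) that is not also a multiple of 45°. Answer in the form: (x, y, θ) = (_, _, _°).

(x, y, θ) = (4.5, 2.5, 75°)

Enumerate (i+0.5, j+0.5, θ) over the 33 free cells and 16 admissible headings. For each, cast all 7 beams and compare to the given ranges.
  (2.5, 2.5, 30°): beam 1 = 1.5529 ≠ 1.7321 ✗
  (5.5, 7.5, 285°): beam 1 = 1.0000 ≠ 1.7321 ✗
  (5.5, 3.5, 285°): beam 1 = 0.5774 ≠ 1.7321 ✗
  …
  (4.5, 2.5, 75°): r_1=1.7321, r_2=2.5882, r_3=2.8868, r_4=0.5176, r_5=0.5774, r_6=0.5176, r_7=0.5774 — all match ✓
Unique over the lattice → pose = (4.5, 2.5, 75°).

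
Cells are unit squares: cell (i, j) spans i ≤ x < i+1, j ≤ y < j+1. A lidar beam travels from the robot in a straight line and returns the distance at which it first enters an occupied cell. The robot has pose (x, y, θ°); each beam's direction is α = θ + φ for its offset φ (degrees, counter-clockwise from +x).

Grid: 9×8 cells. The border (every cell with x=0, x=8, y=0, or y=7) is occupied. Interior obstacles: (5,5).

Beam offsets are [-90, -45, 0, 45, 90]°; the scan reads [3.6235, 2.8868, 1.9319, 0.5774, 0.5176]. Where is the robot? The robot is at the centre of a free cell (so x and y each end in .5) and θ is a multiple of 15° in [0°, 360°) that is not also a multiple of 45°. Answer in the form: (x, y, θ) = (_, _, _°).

(x, y, θ) = (1.5, 4.5, 105°)

Candidates: 41 free-cell centres × 16 headings = 656 poses. Raycast each; keep the one whose scan matches to 4 dp.
  (7.5, 1.5, 60°): beam 1 = 0.5774 ≠ 3.6235 ✗
  (2.5, 6.5, 255°): beam 1 = 1.5529 ≠ 3.6235 ✗
  (1.5, 1.5, 300°): beam 1 = 0.5774 ≠ 3.6235 ✗
  (2.5, 2.5, 240°): beam 1 = 1.7321 ≠ 3.6235 ✗
  …
  (1.5, 4.5, 105°): r_1=3.6235, r_2=2.8868, r_3=1.9319, r_4=0.5774, r_5=0.5176 — all match ✓
Only this pose fits every beam.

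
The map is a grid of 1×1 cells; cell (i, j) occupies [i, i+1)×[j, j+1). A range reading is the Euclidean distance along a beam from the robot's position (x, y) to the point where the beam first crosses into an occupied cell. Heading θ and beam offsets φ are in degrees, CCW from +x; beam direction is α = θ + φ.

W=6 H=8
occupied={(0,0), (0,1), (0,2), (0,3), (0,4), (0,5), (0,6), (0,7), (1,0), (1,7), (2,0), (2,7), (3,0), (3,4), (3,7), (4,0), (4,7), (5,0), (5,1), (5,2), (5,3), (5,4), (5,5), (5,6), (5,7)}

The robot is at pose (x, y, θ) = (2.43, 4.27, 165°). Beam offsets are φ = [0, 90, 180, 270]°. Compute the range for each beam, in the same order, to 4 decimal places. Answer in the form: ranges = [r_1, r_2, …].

beam 1: φ=0°, α=165°
  dir = (cos 165°, sin 165°) = (-0.9659, 0.2588); from cell (2,4)
  next x-line at t=0.4452, next y-line at t=2.8205; Δt_x=1.0353, Δt_y=3.8637
    x: enter (1,4) at t=0.4452
    x: enter (0,4) at t=1.4804 ← occupied
  → r_1 = 1.4804
beam 2: φ=90°, α=255°
  dir = (cos 255°, sin 255°) = (-0.2588, -0.9659); from cell (2,4)
  next x-line at t=1.6614, next y-line at t=0.2795; Δt_x=3.8637, Δt_y=1.0353
    y: enter (2,3) at t=0.2795
    y: enter (2,2) at t=1.3148
    x: enter (1,2) at t=1.6614
    y: enter (1,1) at t=2.3501
    y: enter (1,0) at t=3.3854 ← occupied
  → r_2 = 3.3854
beam 3: φ=180°, α=345°
  dir = (cos 345°, sin 345°) = (0.9659, -0.2588); from cell (2,4)
  next x-line at t=0.5901, next y-line at t=1.0432; Δt_x=1.0353, Δt_y=3.8637
    x: enter (3,4) at t=0.5901 ← occupied
  → r_3 = 0.5901
beam 4: φ=270°, α=75°
  dir = (cos 75°, sin 75°) = (0.2588, 0.9659); from cell (2,4)
  next x-line at t=2.2023, next y-line at t=0.7558; Δt_x=3.8637, Δt_y=1.0353
    y: enter (2,5) at t=0.7558
    y: enter (2,6) at t=1.7910
    x: enter (3,6) at t=2.2023
    y: enter (3,7) at t=2.8263 ← occupied
  → r_4 = 2.8263

ranges = [1.4804, 3.3854, 0.5901, 2.8263]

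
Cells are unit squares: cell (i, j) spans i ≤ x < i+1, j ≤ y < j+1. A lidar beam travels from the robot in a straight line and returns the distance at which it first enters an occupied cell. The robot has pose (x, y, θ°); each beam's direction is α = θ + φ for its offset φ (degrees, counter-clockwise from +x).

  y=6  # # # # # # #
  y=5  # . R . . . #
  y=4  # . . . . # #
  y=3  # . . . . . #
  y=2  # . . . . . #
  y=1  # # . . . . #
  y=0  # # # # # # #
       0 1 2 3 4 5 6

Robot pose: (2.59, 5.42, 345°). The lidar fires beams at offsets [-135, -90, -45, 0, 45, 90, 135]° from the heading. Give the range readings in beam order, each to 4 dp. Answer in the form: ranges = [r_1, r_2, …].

beam 1: φ=-135°, α=210°
  dir = (cos 210°, sin 210°) = (-0.8660, -0.5000); from cell (2,5)
  next x-line at t=0.6813, next y-line at t=0.8400; Δt_x=1.1547, Δt_y=2.0000
    x: enter (1,5) at t=0.6813
    y: enter (1,4) at t=0.8400
    x: enter (0,4) at t=1.8360 ← occupied
  → r_1 = 1.8360
beam 2: φ=-90°, α=255°
  dir = (cos 255°, sin 255°) = (-0.2588, -0.9659); from cell (2,5)
  next x-line at t=2.2796, next y-line at t=0.4348; Δt_x=3.8637, Δt_y=1.0353
    y: enter (2,4) at t=0.4348
    y: enter (2,3) at t=1.4701
    x: enter (1,3) at t=2.2796
    y: enter (1,2) at t=2.5054
    y: enter (1,1) at t=3.5406 ← occupied
  → r_2 = 3.5406
beam 3: φ=-45°, α=300°
  dir = (cos 300°, sin 300°) = (0.5000, -0.8660); from cell (2,5)
  next x-line at t=0.8200, next y-line at t=0.4850; Δt_x=2.0000, Δt_y=1.1547
    y: enter (2,4) at t=0.4850
    x: enter (3,4) at t=0.8200
    y: enter (3,3) at t=1.6397
    y: enter (3,2) at t=2.7944
    x: enter (4,2) at t=2.8200
    y: enter (4,1) at t=3.9491
    x: enter (5,1) at t=4.8200
    y: enter (5,0) at t=5.1038 ← occupied
  → r_3 = 5.1038
beam 4: φ=0°, α=345°
  dir = (cos 345°, sin 345°) = (0.9659, -0.2588); from cell (2,5)
  next x-line at t=0.4245, next y-line at t=1.6228; Δt_x=1.0353, Δt_y=3.8637
    x: enter (3,5) at t=0.4245
    x: enter (4,5) at t=1.4597
    y: enter (4,4) at t=1.6228
    x: enter (5,4) at t=2.4950 ← occupied
  → r_4 = 2.4950
beam 5: φ=45°, α=30°
  dir = (cos 30°, sin 30°) = (0.8660, 0.5000); from cell (2,5)
  next x-line at t=0.4734, next y-line at t=1.1600; Δt_x=1.1547, Δt_y=2.0000
    x: enter (3,5) at t=0.4734
    y: enter (3,6) at t=1.1600 ← occupied
  → r_5 = 1.1600
beam 6: φ=90°, α=75°
  dir = (cos 75°, sin 75°) = (0.2588, 0.9659); from cell (2,5)
  next x-line at t=1.5841, next y-line at t=0.6005; Δt_x=3.8637, Δt_y=1.0353
    y: enter (2,6) at t=0.6005 ← occupied
  → r_6 = 0.6005
beam 7: φ=135°, α=120°
  dir = (cos 120°, sin 120°) = (-0.5000, 0.8660); from cell (2,5)
  next x-line at t=1.1800, next y-line at t=0.6697; Δt_x=2.0000, Δt_y=1.1547
    y: enter (2,6) at t=0.6697 ← occupied
  → r_7 = 0.6697

ranges = [1.8360, 3.5406, 5.1038, 2.4950, 1.1600, 0.6005, 0.6697]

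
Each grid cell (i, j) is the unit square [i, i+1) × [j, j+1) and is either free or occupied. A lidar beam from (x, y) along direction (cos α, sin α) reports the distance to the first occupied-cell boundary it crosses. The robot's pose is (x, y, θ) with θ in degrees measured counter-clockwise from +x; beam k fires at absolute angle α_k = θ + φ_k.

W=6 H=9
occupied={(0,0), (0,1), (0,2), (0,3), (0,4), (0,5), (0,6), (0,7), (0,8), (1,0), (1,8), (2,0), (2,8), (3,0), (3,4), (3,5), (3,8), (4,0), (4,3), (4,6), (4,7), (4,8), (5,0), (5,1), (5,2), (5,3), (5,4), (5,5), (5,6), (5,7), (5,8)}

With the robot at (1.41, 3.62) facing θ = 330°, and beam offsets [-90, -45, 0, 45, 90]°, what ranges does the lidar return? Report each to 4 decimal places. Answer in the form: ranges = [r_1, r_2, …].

ranges = [0.8200, 2.7124, 4.1454, 1.6461, 5.0576]

beam 1: φ=-90°, α=240°
  direction (-0.5000, -0.8660); cell (1,3); t to first gridline: x 0.8200, y 0.7159 (then +2.0000 / +1.1547)
    (1,2) via y @ 0.7159
    (0,2) via x @ 0.8200  # hit
  → r_1 = 0.8200
beam 2: φ=-45°, α=285°
  direction (0.2588, -0.9659); cell (1,3); t to first gridline: x 2.2796, y 0.6419 (then +3.8637 / +1.0353)
    (1,2) via y @ 0.6419
    (1,1) via y @ 1.6771
    (2,1) via x @ 2.2796
    (2,0) via y @ 2.7124  # hit
  → r_2 = 2.7124
beam 3: φ=0°, α=330°
  direction (0.8660, -0.5000); cell (1,3); t to first gridline: x 0.6813, y 1.2400 (then +1.1547 / +2.0000)
    (2,3) via x @ 0.6813
    (2,2) via y @ 1.2400
    (3,2) via x @ 1.8360
    (4,2) via x @ 2.9907
    (4,1) via y @ 3.2400
    (5,1) via x @ 4.1454  # hit
  → r_3 = 4.1454
beam 4: φ=45°, α=15°
  direction (0.9659, 0.2588); cell (1,3); t to first gridline: x 0.6108, y 1.4682 (then +1.0353 / +3.8637)
    (2,3) via x @ 0.6108
    (2,4) via y @ 1.4682
    (3,4) via x @ 1.6461  # hit
  → r_4 = 1.6461
beam 5: φ=90°, α=60°
  direction (0.5000, 0.8660); cell (1,3); t to first gridline: x 1.1800, y 0.4388 (then +2.0000 / +1.1547)
    (1,4) via y @ 0.4388
    (2,4) via x @ 1.1800
    (2,5) via y @ 1.5935
    (2,6) via y @ 2.7482
    (3,6) via x @ 3.1800
    (3,7) via y @ 3.9029
    (3,8) via y @ 5.0576  # hit
  → r_5 = 5.0576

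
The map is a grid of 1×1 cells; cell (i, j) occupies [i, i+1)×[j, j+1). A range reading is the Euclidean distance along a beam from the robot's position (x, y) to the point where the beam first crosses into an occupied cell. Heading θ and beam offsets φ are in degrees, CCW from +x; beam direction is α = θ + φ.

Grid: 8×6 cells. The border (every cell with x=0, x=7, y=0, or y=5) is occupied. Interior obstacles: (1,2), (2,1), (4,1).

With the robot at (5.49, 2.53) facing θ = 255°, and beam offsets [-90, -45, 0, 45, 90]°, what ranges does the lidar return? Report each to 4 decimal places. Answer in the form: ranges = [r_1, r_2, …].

ranges = [4.6484, 1.0600, 1.5840, 1.7667, 1.5633]

beam 1: φ=-90°, α=165°
  d=(-0.9659,0.2588)  start (5,2)  tX=0.5073 tY=1.8159  stride 1/|dx|=1.0353 1/|dy|=3.8637
    cross x-line → (4,2), t=0.5073
    cross x-line → (3,2), t=1.5426
    cross y-line → (3,3), t=1.8159
    cross x-line → (2,3), t=2.5778
    cross x-line → (1,3), t=3.6131
    cross x-line → (0,3), t=4.6484 (wall)
  → r_1 = 4.6484
beam 2: φ=-45°, α=210°
  d=(-0.8660,-0.5000)  start (5,2)  tX=0.5658 tY=1.0600  stride 1/|dx|=1.1547 1/|dy|=2.0000
    cross x-line → (4,2), t=0.5658
    cross y-line → (4,1), t=1.0600 (wall)
  → r_2 = 1.0600
beam 3: φ=0°, α=255°
  d=(-0.2588,-0.9659)  start (5,2)  tX=1.8932 tY=0.5487  stride 1/|dx|=3.8637 1/|dy|=1.0353
    cross y-line → (5,1), t=0.5487
    cross y-line → (5,0), t=1.5840 (wall)
  → r_3 = 1.5840
beam 4: φ=45°, α=300°
  d=(0.5000,-0.8660)  start (5,2)  tX=1.0200 tY=0.6120  stride 1/|dx|=2.0000 1/|dy|=1.1547
    cross y-line → (5,1), t=0.6120
    cross x-line → (6,1), t=1.0200
    cross y-line → (6,0), t=1.7667 (wall)
  → r_4 = 1.7667
beam 5: φ=90°, α=345°
  d=(0.9659,-0.2588)  start (5,2)  tX=0.5280 tY=2.0478  stride 1/|dx|=1.0353 1/|dy|=3.8637
    cross x-line → (6,2), t=0.5280
    cross x-line → (7,2), t=1.5633 (wall)
  → r_5 = 1.5633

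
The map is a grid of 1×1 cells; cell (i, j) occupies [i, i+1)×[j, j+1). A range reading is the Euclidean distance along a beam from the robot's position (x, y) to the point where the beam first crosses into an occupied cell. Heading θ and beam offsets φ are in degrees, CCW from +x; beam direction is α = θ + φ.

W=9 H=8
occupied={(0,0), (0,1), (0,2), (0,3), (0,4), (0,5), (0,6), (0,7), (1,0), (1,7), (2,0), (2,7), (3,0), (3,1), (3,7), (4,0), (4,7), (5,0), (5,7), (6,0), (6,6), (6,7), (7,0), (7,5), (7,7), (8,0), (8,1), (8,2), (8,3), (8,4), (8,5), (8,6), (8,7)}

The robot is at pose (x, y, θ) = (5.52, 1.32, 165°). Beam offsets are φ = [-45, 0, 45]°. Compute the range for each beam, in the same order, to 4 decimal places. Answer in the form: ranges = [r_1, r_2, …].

beam 1: φ=-45°, α=120°
  cosα=-0.5000 sinα=0.8660 | (5,1) | tMaxX 1.0400 tMaxY 0.7852 | tΔX 2.0000 tΔY 1.1547
    t=0.7852 [y] (5,2)
    t=1.0400 [x] (4,2)
    t=1.9399 [y] (4,3)
    t=3.0400 [x] (3,3)
    t=3.0946 [y] (3,4)
    t=4.2493 [y] (3,5)
    t=5.0400 [x] (2,5)
    t=5.4040 [y] (2,6)
    t=6.5587 [y] (2,7) — stop
  → r_1 = 6.5587
beam 2: φ=0°, α=165°
  cosα=-0.9659 sinα=0.2588 | (5,1) | tMaxX 0.5383 tMaxY 2.6273 | tΔX 1.0353 tΔY 3.8637
    t=0.5383 [x] (4,1)
    t=1.5736 [x] (3,1) — stop
  → r_2 = 1.5736
beam 3: φ=45°, α=210°
  cosα=-0.8660 sinα=-0.5000 | (5,1) | tMaxX 0.6004 tMaxY 0.6400 | tΔX 1.1547 tΔY 2.0000
    t=0.6004 [x] (4,1)
    t=0.6400 [y] (4,0) — stop
  → r_3 = 0.6400

ranges = [6.5587, 1.5736, 0.6400]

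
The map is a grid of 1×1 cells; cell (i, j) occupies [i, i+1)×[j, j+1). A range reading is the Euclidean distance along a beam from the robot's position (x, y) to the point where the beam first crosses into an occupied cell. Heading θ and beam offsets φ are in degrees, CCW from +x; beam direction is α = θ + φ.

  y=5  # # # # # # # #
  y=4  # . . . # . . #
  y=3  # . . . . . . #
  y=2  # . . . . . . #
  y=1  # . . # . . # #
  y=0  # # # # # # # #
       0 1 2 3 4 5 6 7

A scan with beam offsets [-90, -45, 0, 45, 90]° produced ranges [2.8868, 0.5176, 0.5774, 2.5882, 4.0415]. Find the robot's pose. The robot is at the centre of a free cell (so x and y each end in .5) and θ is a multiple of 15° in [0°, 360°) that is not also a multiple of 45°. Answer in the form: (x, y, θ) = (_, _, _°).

(x, y, θ) = (3.5, 2.5, 300°)

Candidates: 21 free-cell centres × 16 headings = 336 poses. Raycast each; keep the one whose scan matches to 4 dp.
  (6.5, 2.5, 210°): beam 2 = 5.6940 ≠ 0.5176 ✗
  (6.5, 3.5, 165°): beam 1 = 1.5529 ≠ 2.8868 ✗
  (3.5, 3.5, 300°): beam 2 = 1.5529 ≠ 0.5176 ✗
  (4.5, 2.5, 150°): beam 2 = 1.5529 ≠ 0.5176 ✗
  …
  (3.5, 2.5, 300°): r_1=2.8868, r_2=0.5176, r_3=0.5774, r_4=2.5882, r_5=4.0415 — all match ✓
Unique over the lattice → pose = (3.5, 2.5, 300°).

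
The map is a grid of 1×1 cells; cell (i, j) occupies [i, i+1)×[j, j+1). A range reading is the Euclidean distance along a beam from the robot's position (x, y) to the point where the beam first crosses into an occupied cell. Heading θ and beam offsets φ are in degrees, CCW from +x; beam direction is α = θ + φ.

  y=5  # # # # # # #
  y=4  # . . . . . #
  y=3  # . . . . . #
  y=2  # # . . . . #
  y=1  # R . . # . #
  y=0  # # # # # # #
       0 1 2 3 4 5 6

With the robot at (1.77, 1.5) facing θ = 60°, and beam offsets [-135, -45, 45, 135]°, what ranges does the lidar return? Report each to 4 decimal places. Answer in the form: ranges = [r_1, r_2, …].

beam 1: φ=-135°, α=285°
  cosα=0.2588 sinα=-0.9659 | (1,1) | tMaxX 0.8887 tMaxY 0.5176 | tΔX 3.8637 tΔY 1.0353
    t=0.5176 [y] (1,0) — stop
  → r_1 = 0.5176
beam 2: φ=-45°, α=15°
  cosα=0.9659 sinα=0.2588 | (1,1) | tMaxX 0.2381 tMaxY 1.9319 | tΔX 1.0353 tΔY 3.8637
    t=0.2381 [x] (2,1)
    t=1.2734 [x] (3,1)
    t=1.9319 [y] (3,2)
    t=2.3087 [x] (4,2)
    t=3.3439 [x] (5,2)
    t=4.3792 [x] (6,2) — stop
  → r_2 = 4.3792
beam 3: φ=45°, α=105°
  cosα=-0.2588 sinα=0.9659 | (1,1) | tMaxX 2.9751 tMaxY 0.5176 | tΔX 3.8637 tΔY 1.0353
    t=0.5176 [y] (1,2) — stop
  → r_3 = 0.5176
beam 4: φ=135°, α=195°
  cosα=-0.9659 sinα=-0.2588 | (1,1) | tMaxX 0.7972 tMaxY 1.9319 | tΔX 1.0353 tΔY 3.8637
    t=0.7972 [x] (0,1) — stop
  → r_4 = 0.7972

ranges = [0.5176, 4.3792, 0.5176, 0.7972]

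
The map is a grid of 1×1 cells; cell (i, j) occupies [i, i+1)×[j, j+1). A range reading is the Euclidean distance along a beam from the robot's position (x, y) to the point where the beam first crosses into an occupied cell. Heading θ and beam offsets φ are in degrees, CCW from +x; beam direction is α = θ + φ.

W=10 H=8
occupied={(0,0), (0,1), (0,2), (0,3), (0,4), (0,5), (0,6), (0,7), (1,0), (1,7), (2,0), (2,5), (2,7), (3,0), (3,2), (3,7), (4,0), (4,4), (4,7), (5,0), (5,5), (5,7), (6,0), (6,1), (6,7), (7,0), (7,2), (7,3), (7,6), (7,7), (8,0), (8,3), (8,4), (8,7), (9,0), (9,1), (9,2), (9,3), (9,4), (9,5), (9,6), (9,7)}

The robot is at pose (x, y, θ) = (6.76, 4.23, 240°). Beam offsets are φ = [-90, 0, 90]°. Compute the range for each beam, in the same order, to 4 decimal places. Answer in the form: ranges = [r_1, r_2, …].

beam 1: φ=-90°, α=150°
  direction (-0.8660, 0.5000); cell (6,4); t to first gridline: x 0.8776, y 1.5400 (then +1.1547 / +2.0000)
    (5,4) via x @ 0.8776
    (5,5) via y @ 1.5400  # hit
  → r_1 = 1.5400
beam 2: φ=0°, α=240°
  direction (-0.5000, -0.8660); cell (6,4); t to first gridline: x 1.5200, y 0.2656 (then +2.0000 / +1.1547)
    (6,3) via y @ 0.2656
    (6,2) via y @ 1.4203
    (5,2) via x @ 1.5200
    (5,1) via y @ 2.5750
    (4,1) via x @ 3.5200
    (4,0) via y @ 3.7297  # hit
  → r_2 = 3.7297
beam 3: φ=90°, α=330°
  direction (0.8660, -0.5000); cell (6,4); t to first gridline: x 0.2771, y 0.4600 (then +1.1547 / +2.0000)
    (7,4) via x @ 0.2771
    (7,3) via y @ 0.4600  # hit
  → r_3 = 0.4600

ranges = [1.5400, 3.7297, 0.4600]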